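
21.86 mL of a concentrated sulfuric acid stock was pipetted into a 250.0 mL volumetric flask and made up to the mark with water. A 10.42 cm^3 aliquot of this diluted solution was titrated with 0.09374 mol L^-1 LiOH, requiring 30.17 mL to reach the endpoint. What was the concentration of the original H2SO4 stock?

n(LiOH) = 0.09374 x 0.03017 = 0.002828 mol.
n(H2SO4) in the aliquot = 0.002828 x 1/2 = 0.001414 mol.
[diluted H2SO4] = 0.001414 / 0.01042 = 0.1357 M.
Dilution factor = 250.0/21.86 = 11.44, so [stock] = 0.1357 x 11.44 = 1.55 M.

1.55 M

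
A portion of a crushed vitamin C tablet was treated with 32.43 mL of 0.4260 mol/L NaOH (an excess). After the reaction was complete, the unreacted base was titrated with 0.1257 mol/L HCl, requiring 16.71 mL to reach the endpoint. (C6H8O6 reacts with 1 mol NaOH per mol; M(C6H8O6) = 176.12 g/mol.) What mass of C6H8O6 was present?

2.06 g

Total n(NaOH) added = 0.4260 x 0.03243 = 0.01382 mol.
n(HCl) used = 0.1257 x 0.01671 = 0.002100 mol, which equals the excess n(NaOH).
So n(NaOH) consumed by the sample = 0.01382 - 0.002100 = 0.01171 mol.
n(C6H8O6) = 0.01171 / 1 = 0.01171 mol.
mass = 0.01171 mol x 176.12 g/mol = 2.06 g.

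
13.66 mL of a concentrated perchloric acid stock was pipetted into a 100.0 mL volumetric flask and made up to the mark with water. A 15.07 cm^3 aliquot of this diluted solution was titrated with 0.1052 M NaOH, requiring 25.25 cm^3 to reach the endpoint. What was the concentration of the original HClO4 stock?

1.29 M

n(NaOH) = 0.1052 x 0.02525 = 0.002656 mol.
n(HClO4) in the aliquot = 0.002656 mol.
[diluted HClO4] = 0.002656 / 0.01507 = 0.1763 M.
Dilution factor = 100.0/13.66 = 7.321, so [stock] = 0.1763 x 7.321 = 1.29 M.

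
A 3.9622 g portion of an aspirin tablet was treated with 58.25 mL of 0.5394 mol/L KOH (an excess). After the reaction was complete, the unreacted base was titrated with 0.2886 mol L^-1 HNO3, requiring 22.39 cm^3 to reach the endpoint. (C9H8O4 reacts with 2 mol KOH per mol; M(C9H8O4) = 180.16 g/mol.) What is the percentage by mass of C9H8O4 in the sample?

56.7%

Total n(KOH) added = 0.5394 x 0.05825 = 0.03142 mol.
n(HNO3) used = 0.2886 x 0.02239 = 0.006462 mol, which equals the excess n(KOH).
So n(KOH) consumed by the sample = 0.03142 - 0.006462 = 0.02496 mol.
n(C9H8O4) = 0.02496 / 2 = 0.01248 mol.
mass C9H8O4 = 0.01248 x 180.16 = 2.248 g, so %C9H8O4 = 2.248/3.9622 x 100 = 56.7%.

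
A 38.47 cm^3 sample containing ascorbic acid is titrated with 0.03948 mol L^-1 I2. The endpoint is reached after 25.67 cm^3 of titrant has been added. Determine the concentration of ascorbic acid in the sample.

0.0263 M

n(I2) = 0.03948 x 0.02567 = 0.001013 mol.
From the balanced equation, 1 mol I2 reacts with 1 mol ascorbic acid, so n(ascorbic acid) = 0.001013 x 1/1 = 0.001013 mol.
[ascorbic acid] = 0.001013 / 0.03847 L = 0.0263 M.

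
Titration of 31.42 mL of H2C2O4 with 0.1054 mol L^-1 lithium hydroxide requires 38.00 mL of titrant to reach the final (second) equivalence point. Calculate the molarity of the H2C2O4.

0.0637 M

n(LiOH) = 0.1054 x 0.03800 = 0.004005 mol.
At the final (second) equivalence point, 2 mol OH^- react per mol H2C2O4, so n(H2C2O4) = 0.004005 / 2 = 0.002003 mol.
[H2C2O4] = 0.002003 / 0.03142 L = 0.0637 M.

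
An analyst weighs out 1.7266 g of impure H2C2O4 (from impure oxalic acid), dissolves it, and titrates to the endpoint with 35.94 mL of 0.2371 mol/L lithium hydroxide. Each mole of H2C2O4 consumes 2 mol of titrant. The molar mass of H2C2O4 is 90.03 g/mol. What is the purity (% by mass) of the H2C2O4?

n(LiOH) = 0.2371 x 0.03594 = 0.008521 mol.
n(H2C2O4) = 0.008521 / 2 = 0.004261 mol.
mass of H2C2O4 = 0.004261 x 90.03 = 0.3836 g.
% purity = 0.3836 / 1.7266 x 100 = 22.2%.

22.2%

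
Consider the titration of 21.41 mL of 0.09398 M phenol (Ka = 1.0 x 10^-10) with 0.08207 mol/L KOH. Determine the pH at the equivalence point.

n(C6H5OH) = 0.09398 x 0.02141 = 0.002012 mol; V(KOH) at equivalence = 0.002012/0.08207 = 0.02452 L.
At equivalence all the acid is converted to C6H5O-; total volume = 0.02141 + 0.02452 = 0.04593 L, so [C6H5O-] = 0.002012/0.04593 = 0.04381 M.
Kb = Kw/Ka = 1.0e-14 / 1.0 x 10^-10 = 0.000100.
[OH^-] = sqrt(Kb x [C6H5O-]) = sqrt(0.000100 x 0.04381) = 0.00209 M.
pOH = 2.68, so pH = 14.00 - 2.68 = 11.32.

11.32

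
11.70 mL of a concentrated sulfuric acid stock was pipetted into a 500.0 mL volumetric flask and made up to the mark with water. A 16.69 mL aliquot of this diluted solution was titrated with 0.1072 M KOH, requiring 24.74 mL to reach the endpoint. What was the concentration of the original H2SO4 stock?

n(KOH) = 0.1072 x 0.02474 = 0.002652 mol.
n(H2SO4) in the aliquot = 0.002652 x 1/2 = 0.001326 mol.
[diluted H2SO4] = 0.001326 / 0.01669 = 0.07945 M.
Dilution factor = 500.0/11.70 = 42.74, so [stock] = 0.07945 x 42.74 = 3.40 M.

3.40 M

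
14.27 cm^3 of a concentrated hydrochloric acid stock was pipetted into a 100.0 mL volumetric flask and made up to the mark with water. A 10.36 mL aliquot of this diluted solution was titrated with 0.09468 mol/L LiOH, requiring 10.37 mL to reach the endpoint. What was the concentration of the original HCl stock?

n(LiOH) = 0.09468 x 0.01037 = 0.0009818 mol.
n(HCl) in the aliquot = 0.0009818 mol.
[diluted HCl] = 0.0009818 / 0.01036 = 0.09477 M.
Dilution factor = 100.0/14.27 = 7.008, so [stock] = 0.09477 x 7.008 = 0.664 M.

0.664 M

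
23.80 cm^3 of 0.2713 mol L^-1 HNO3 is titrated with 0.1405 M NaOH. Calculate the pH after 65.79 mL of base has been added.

12.49

n(acid) = 0.2713 x 0.02380 = 0.006457 mol; n(NaOH) added = 0.1405 x 0.06579 = 0.009243 mol.
Base is in excess by 0.009243 - 0.006457 = 0.002787 mol in a total volume of 0.08959 L.
[OH^-] = 0.002787/0.08959 = 0.03110 M, so pOH = 1.51 and pH = 14.00 - 1.51 = 12.49.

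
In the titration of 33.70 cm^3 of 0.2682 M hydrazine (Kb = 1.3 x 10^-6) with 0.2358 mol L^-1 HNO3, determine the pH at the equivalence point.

n(N2H4) = 0.2682 x 0.03370 = 0.009038 mol; V(HNO3) at equivalence = 0.009038/0.2358 = 0.03833 L.
At equivalence the base is fully converted to N2H5+; total volume = 0.07203 L, so [N2H5+] = 0.009038/0.07203 = 0.1255 M.
Ka(N2H5+) = Kw/Kb = 1.0e-14 / 1.3 x 10^-6 = 7.69e-9.
[H^+] = sqrt(Ka x [N2H5+]) = sqrt(7.69e-9 x 0.1255) = 3.11e-5 M.
pH = -log(3.11e-5) = 4.51.

4.51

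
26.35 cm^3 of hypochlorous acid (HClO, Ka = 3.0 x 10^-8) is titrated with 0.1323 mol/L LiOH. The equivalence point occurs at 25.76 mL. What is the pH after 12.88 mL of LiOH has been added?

7.52

12.88 mL is exactly half the equivalence volume (25.76/2), i.e. the half-equivalence point.
There, n(HA) = n(A^-), so pH = pKa = -log(3.0 x 10^-8) = 7.52.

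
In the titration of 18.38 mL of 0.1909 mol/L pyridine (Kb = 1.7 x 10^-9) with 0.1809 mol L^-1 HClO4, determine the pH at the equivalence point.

3.13

n(C5H5N) = 0.1909 x 0.01838 = 0.003509 mol; V(HClO4) at equivalence = 0.003509/0.1809 = 0.01940 L.
At equivalence the base is fully converted to C5H5NH+; total volume = 0.03778 L, so [C5H5NH+] = 0.003509/0.03778 = 0.09288 M.
Ka(C5H5NH+) = Kw/Kb = 1.0e-14 / 1.7 x 10^-9 = 5.88e-6.
[H^+] = sqrt(Ka x [C5H5NH+]) = sqrt(5.88e-6 x 0.09288) = 0.000739 M.
pH = -log(0.000739) = 3.13.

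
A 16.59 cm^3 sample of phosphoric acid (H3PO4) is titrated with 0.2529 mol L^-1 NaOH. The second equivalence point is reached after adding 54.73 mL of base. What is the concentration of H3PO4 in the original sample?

n(NaOH) = 0.2529 x 0.05473 = 0.01384 mol.
At the second equivalence point, 2 mol OH^- react per mol H3PO4, so n(H3PO4) = 0.01384 / 2 = 0.006921 mol.
[H3PO4] = 0.006921 / 0.01659 L = 0.417 M.

0.417 M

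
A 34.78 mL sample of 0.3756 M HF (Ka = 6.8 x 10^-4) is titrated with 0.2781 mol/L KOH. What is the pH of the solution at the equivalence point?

n(HF) = 0.3756 x 0.03478 = 0.01306 mol; V(KOH) at equivalence = 0.01306/0.2781 = 0.04697 L.
At equivalence all the acid is converted to F-; total volume = 0.03478 + 0.04697 = 0.08175 L, so [F-] = 0.01306/0.08175 = 0.1598 M.
Kb = Kw/Ka = 1.0e-14 / 6.8 x 10^-4 = 1.47e-11.
[OH^-] = sqrt(Kb x [F-]) = sqrt(1.47e-11 x 0.1598) = 1.53e-6 M.
pOH = 5.81, so pH = 14.00 - 5.81 = 8.19.

8.19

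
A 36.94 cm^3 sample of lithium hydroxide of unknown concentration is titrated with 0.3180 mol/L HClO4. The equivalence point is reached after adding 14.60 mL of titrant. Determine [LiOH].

0.126 M

n(HClO4) delivered = 0.3180 x 0.01460 = 0.004643 mol.
For a 1:1 reaction, n(LiOH) = 0.004643 mol.
[LiOH] = 0.004643 mol / 0.03694 L = 0.126 M.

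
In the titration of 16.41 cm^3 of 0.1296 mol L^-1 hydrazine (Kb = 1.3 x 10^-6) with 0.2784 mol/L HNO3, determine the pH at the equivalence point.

4.58

n(N2H4) = 0.1296 x 0.01641 = 0.002127 mol; V(HNO3) at equivalence = 0.002127/0.2784 = 0.007639 L.
At equivalence the base is fully converted to N2H5+; total volume = 0.02405 L, so [N2H5+] = 0.002127/0.02405 = 0.08843 M.
Ka(N2H5+) = Kw/Kb = 1.0e-14 / 1.3 x 10^-6 = 7.69e-9.
[H^+] = sqrt(Ka x [N2H5+]) = sqrt(7.69e-9 x 0.08843) = 2.61e-5 M.
pH = -log(2.61e-5) = 4.58.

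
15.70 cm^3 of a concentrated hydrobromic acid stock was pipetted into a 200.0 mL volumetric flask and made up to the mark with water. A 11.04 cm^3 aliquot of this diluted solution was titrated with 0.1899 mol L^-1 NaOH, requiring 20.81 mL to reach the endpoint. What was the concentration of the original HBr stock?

4.56 M

n(NaOH) = 0.1899 x 0.02081 = 0.003952 mol.
n(HBr) in the aliquot = 0.003952 mol.
[diluted HBr] = 0.003952 / 0.01104 = 0.3580 M.
Dilution factor = 200.0/15.70 = 12.74, so [stock] = 0.3580 x 12.74 = 4.56 M.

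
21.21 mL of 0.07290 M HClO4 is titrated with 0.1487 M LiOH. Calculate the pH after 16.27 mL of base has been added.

n(acid) = 0.07290 x 0.02121 = 0.001546 mol; n(LiOH) added = 0.1487 x 0.01627 = 0.002419 mol.
Base is in excess by 0.002419 - 0.001546 = 0.0008731 mol in a total volume of 0.03748 L.
[OH^-] = 0.0008731/0.03748 = 0.02330 M, so pOH = 1.63 and pH = 14.00 - 1.63 = 12.37.

12.37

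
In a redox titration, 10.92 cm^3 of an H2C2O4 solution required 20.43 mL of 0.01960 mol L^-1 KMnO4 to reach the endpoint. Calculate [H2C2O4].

n(KMnO4) = 0.01960 x 0.02043 = 0.0004004 mol.
From the balanced equation, 2 mol KMnO4 reacts with 5 mol H2C2O4, so n(H2C2O4) = 0.0004004 x 5/2 = 0.001001 mol.
[H2C2O4] = 0.001001 / 0.01092 L = 0.0917 M.

0.0917 M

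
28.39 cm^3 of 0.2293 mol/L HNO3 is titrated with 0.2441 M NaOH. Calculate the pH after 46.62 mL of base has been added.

n(acid) = 0.2293 x 0.02839 = 0.006510 mol; n(NaOH) added = 0.2441 x 0.04662 = 0.01138 mol.
Base is in excess by 0.01138 - 0.006510 = 0.004870 mol in a total volume of 0.07501 L.
[OH^-] = 0.004870/0.07501 = 0.06493 M, so pOH = 1.19 and pH = 14.00 - 1.19 = 12.81.

12.81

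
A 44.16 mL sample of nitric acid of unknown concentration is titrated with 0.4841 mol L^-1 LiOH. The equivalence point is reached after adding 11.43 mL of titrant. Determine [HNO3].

0.125 M

n(LiOH) delivered = 0.4841 x 0.01143 = 0.005533 mol.
For a 1:1 reaction, n(HNO3) = 0.005533 mol.
[HNO3] = 0.005533 mol / 0.04416 L = 0.125 M.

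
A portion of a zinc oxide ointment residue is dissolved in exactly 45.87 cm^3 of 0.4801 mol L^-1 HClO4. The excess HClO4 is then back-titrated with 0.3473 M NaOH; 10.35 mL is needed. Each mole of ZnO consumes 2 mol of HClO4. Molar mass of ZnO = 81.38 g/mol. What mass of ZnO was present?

Total n(HClO4) added = 0.4801 x 0.04587 = 0.02202 mol.
n(NaOH) used = 0.3473 x 0.01035 = 0.003595 mol, which equals the excess n(HClO4).
So n(HClO4) consumed by the sample = 0.02202 - 0.003595 = 0.01843 mol.
n(ZnO) = 0.01843 / 2 = 0.009214 mol.
mass = 0.009214 mol x 81.38 g/mol = 0.750 g.

0.750 g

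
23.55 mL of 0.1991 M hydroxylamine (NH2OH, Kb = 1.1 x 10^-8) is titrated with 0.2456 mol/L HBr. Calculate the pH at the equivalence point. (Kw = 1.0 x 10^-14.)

3.50

n(NH2OH) = 0.1991 x 0.02355 = 0.004689 mol; V(HBr) at equivalence = 0.004689/0.2456 = 0.01909 L.
At equivalence the base is fully converted to NH3OH+; total volume = 0.04264 L, so [NH3OH+] = 0.004689/0.04264 = 0.1100 M.
Ka(NH3OH+) = Kw/Kb = 1.0e-14 / 1.1 x 10^-8 = 9.09e-7.
[H^+] = sqrt(Ka x [NH3OH+]) = sqrt(9.09e-7 x 0.1100) = 0.000316 M.
pH = -log(0.000316) = 3.50.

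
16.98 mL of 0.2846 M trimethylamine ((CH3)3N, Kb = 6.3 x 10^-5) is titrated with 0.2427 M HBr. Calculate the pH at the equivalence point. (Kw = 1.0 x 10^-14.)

n((CH3)3N) = 0.2846 x 0.01698 = 0.004833 mol; V(HBr) at equivalence = 0.004833/0.2427 = 0.01991 L.
At equivalence the base is fully converted to (CH3)3NH+; total volume = 0.03689 L, so [(CH3)3NH+] = 0.004833/0.03689 = 0.1310 M.
Ka((CH3)3NH+) = Kw/Kb = 1.0e-14 / 6.3 x 10^-5 = 1.59e-10.
[H^+] = sqrt(Ka x [(CH3)3NH+]) = sqrt(1.59e-10 x 0.1310) = 4.56e-6 M.
pH = -log(4.56e-6) = 5.34.

5.34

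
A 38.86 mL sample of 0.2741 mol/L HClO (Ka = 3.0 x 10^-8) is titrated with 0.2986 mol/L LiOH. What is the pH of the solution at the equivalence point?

n(HClO) = 0.2741 x 0.03886 = 0.01065 mol; V(LiOH) at equivalence = 0.01065/0.2986 = 0.03567 L.
At equivalence all the acid is converted to ClO-; total volume = 0.03886 + 0.03567 = 0.07453 L, so [ClO-] = 0.01065/0.07453 = 0.1429 M.
Kb = Kw/Ka = 1.0e-14 / 3.0 x 10^-8 = 3.33e-7.
[OH^-] = sqrt(Kb x [ClO-]) = sqrt(3.33e-7 x 0.1429) = 0.000218 M.
pOH = 3.66, so pH = 14.00 - 3.66 = 10.34.

10.34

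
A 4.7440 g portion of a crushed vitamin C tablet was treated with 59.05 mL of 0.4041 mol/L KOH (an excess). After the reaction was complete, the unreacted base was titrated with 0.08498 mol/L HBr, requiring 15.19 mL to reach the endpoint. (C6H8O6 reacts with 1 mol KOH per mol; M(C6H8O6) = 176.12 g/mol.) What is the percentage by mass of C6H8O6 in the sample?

Total n(KOH) added = 0.4041 x 0.05905 = 0.02386 mol.
n(HBr) used = 0.08498 x 0.01519 = 0.001291 mol, which equals the excess n(KOH).
So n(KOH) consumed by the sample = 0.02386 - 0.001291 = 0.02257 mol.
n(C6H8O6) = 0.02257 / 1 = 0.02257 mol.
mass C6H8O6 = 0.02257 x 176.12 = 3.975 g, so %C6H8O6 = 3.975/4.7440 x 100 = 83.8%.

83.8%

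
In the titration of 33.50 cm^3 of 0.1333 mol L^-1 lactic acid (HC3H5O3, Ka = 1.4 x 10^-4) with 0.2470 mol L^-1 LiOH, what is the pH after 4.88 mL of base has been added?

3.42

Initial n(HC3H5O3) = 0.1333 x 0.03350 = 0.004466 mol.
n(LiOH) added = 0.2470 x 0.004880 = 0.001205 mol, converting that many moles of HC3H5O3 to C3H5O3-.
Remaining n(HC3H5O3) = 0.003260 mol; n(C3H5O3-) = 0.001205 mol.
By Henderson-Hasselbalch, pH = pKa + log([A^-]/[HA]) = 3.85 + log(0.001205/0.003260) = 3.85 + (-0.43) = 3.42.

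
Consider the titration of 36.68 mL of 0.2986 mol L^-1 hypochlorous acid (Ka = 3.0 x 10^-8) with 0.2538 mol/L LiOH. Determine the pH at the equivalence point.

10.33

n(HClO) = 0.2986 x 0.03668 = 0.01095 mol; V(LiOH) at equivalence = 0.01095/0.2538 = 0.04315 L.
At equivalence all the acid is converted to ClO-; total volume = 0.03668 + 0.04315 = 0.07983 L, so [ClO-] = 0.01095/0.07983 = 0.1372 M.
Kb = Kw/Ka = 1.0e-14 / 3.0 x 10^-8 = 3.33e-7.
[OH^-] = sqrt(Kb x [ClO-]) = sqrt(3.33e-7 x 0.1372) = 0.000214 M.
pOH = 3.67, so pH = 14.00 - 3.67 = 10.33.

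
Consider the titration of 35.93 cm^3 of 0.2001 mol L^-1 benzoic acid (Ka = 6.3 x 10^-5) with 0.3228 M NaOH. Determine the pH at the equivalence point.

8.65

n(C6H5COOH) = 0.2001 x 0.03593 = 0.007190 mol; V(NaOH) at equivalence = 0.007190/0.3228 = 0.02227 L.
At equivalence all the acid is converted to C6H5COO-; total volume = 0.03593 + 0.02227 = 0.05820 L, so [C6H5COO-] = 0.007190/0.05820 = 0.1235 M.
Kb = Kw/Ka = 1.0e-14 / 6.3 x 10^-5 = 1.59e-10.
[OH^-] = sqrt(Kb x [C6H5COO-]) = sqrt(1.59e-10 x 0.1235) = 4.43e-6 M.
pOH = 5.35, so pH = 14.00 - 5.35 = 8.65.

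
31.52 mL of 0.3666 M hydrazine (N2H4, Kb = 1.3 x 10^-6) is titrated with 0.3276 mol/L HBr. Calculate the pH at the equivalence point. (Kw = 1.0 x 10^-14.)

n(N2H4) = 0.3666 x 0.03152 = 0.01156 mol; V(HBr) at equivalence = 0.01156/0.3276 = 0.03527 L.
At equivalence the base is fully converted to N2H5+; total volume = 0.06679 L, so [N2H5+] = 0.01156/0.06679 = 0.1730 M.
Ka(N2H5+) = Kw/Kb = 1.0e-14 / 1.3 x 10^-6 = 7.69e-9.
[H^+] = sqrt(Ka x [N2H5+]) = sqrt(7.69e-9 x 0.1730) = 3.65e-5 M.
pH = -log(3.65e-5) = 4.44.

4.44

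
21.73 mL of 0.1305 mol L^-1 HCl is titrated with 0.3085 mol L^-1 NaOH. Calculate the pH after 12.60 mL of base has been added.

12.49

n(acid) = 0.1305 x 0.02173 = 0.002836 mol; n(NaOH) added = 0.3085 x 0.01260 = 0.003887 mol.
Base is in excess by 0.003887 - 0.002836 = 0.001051 mol in a total volume of 0.03433 L.
[OH^-] = 0.001051/0.03433 = 0.03062 M, so pOH = 1.51 and pH = 14.00 - 1.51 = 12.49.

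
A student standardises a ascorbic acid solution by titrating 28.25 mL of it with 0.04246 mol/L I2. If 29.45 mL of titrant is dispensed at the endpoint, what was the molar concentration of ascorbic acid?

0.0443 M

n(I2) = 0.04246 x 0.02945 = 0.001250 mol.
From the balanced equation, 1 mol I2 reacts with 1 mol ascorbic acid, so n(ascorbic acid) = 0.001250 x 1/1 = 0.001250 mol.
[ascorbic acid] = 0.001250 / 0.02825 L = 0.0443 M.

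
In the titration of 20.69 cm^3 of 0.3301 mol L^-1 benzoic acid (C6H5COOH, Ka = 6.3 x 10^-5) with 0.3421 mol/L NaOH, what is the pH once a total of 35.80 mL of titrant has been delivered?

n(acid) = 0.3301 x 0.02069 = 0.006830 mol; n(NaOH) added = 0.3421 x 0.03580 = 0.01225 mol.
Base is in excess by 0.01225 - 0.006830 = 0.005417 mol in a total volume of 0.05649 L.
[OH^-] = 0.005417/0.05649 = 0.09590 M, so pOH = 1.02 and pH = 14.00 - 1.02 = 12.98.

12.98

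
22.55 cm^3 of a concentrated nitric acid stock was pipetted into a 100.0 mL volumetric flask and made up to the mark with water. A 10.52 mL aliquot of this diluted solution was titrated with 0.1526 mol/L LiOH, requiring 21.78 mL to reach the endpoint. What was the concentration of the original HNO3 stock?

n(LiOH) = 0.1526 x 0.02178 = 0.003324 mol.
n(HNO3) in the aliquot = 0.003324 mol.
[diluted HNO3] = 0.003324 / 0.01052 = 0.3159 M.
Dilution factor = 100.0/22.55 = 4.435, so [stock] = 0.3159 x 4.435 = 1.40 M.

1.40 M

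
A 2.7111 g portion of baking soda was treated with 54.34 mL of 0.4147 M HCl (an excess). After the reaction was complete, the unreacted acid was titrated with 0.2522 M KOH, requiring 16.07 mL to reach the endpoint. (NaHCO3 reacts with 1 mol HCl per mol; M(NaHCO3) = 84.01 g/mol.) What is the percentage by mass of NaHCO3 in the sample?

57.3%

Total n(HCl) added = 0.4147 x 0.05434 = 0.02253 mol.
n(KOH) used = 0.2522 x 0.01607 = 0.004053 mol, which equals the excess n(HCl).
So n(HCl) consumed by the sample = 0.02253 - 0.004053 = 0.01848 mol.
n(NaHCO3) = 0.01848 / 1 = 0.01848 mol.
mass NaHCO3 = 0.01848 x 84.01 = 1.553 g, so %NaHCO3 = 1.553/2.7111 x 100 = 57.3%.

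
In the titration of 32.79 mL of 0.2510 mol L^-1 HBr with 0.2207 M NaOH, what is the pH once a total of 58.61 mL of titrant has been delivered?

12.71

n(acid) = 0.2510 x 0.03279 = 0.008230 mol; n(NaOH) added = 0.2207 x 0.05861 = 0.01294 mol.
Base is in excess by 0.01294 - 0.008230 = 0.004705 mol in a total volume of 0.09140 L.
[OH^-] = 0.004705/0.09140 = 0.05148 M, so pOH = 1.29 and pH = 14.00 - 1.29 = 12.71.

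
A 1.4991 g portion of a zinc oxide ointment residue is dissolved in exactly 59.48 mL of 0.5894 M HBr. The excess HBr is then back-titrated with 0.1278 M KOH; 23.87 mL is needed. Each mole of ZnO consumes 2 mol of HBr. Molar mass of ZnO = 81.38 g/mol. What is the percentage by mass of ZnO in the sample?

86.9%

Total n(HBr) added = 0.5894 x 0.05948 = 0.03506 mol.
n(KOH) used = 0.1278 x 0.02387 = 0.003051 mol, which equals the excess n(HBr).
So n(HBr) consumed by the sample = 0.03506 - 0.003051 = 0.03201 mol.
n(ZnO) = 0.03201 / 2 = 0.01600 mol.
mass ZnO = 0.01600 x 81.38 = 1.302 g, so %ZnO = 1.302/1.4991 x 100 = 86.9%.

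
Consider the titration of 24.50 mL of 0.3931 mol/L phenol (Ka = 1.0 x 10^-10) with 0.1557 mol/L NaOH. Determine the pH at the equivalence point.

n(C6H5OH) = 0.3931 x 0.02450 = 0.009631 mol; V(NaOH) at equivalence = 0.009631/0.1557 = 0.06186 L.
At equivalence all the acid is converted to C6H5O-; total volume = 0.02450 + 0.06186 = 0.08636 L, so [C6H5O-] = 0.009631/0.08636 = 0.1115 M.
Kb = Kw/Ka = 1.0e-14 / 1.0 x 10^-10 = 0.000100.
[OH^-] = sqrt(Kb x [C6H5O-]) = sqrt(0.000100 x 0.1115) = 0.00334 M.
pOH = 2.48, so pH = 14.00 - 2.48 = 11.52.

11.52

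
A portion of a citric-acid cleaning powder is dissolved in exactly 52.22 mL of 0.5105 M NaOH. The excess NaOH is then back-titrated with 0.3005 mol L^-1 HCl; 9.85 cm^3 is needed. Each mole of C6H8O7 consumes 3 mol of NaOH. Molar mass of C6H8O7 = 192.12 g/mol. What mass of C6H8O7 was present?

Total n(NaOH) added = 0.5105 x 0.05222 = 0.02666 mol.
n(HCl) used = 0.3005 x 0.009850 = 0.002960 mol, which equals the excess n(NaOH).
So n(NaOH) consumed by the sample = 0.02666 - 0.002960 = 0.02370 mol.
n(C6H8O7) = 0.02370 / 3 = 0.007899 mol.
mass = 0.007899 mol x 192.12 g/mol = 1.52 g.

1.52 g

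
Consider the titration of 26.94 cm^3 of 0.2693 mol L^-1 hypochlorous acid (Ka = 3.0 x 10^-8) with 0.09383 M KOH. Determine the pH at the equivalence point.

n(HClO) = 0.2693 x 0.02694 = 0.007255 mol; V(KOH) at equivalence = 0.007255/0.09383 = 0.07732 L.
At equivalence all the acid is converted to ClO-; total volume = 0.02694 + 0.07732 = 0.1043 L, so [ClO-] = 0.007255/0.1043 = 0.06959 M.
Kb = Kw/Ka = 1.0e-14 / 3.0 x 10^-8 = 3.33e-7.
[OH^-] = sqrt(Kb x [ClO-]) = sqrt(3.33e-7 x 0.06959) = 0.000152 M.
pOH = 3.82, so pH = 14.00 - 3.82 = 10.18.

10.18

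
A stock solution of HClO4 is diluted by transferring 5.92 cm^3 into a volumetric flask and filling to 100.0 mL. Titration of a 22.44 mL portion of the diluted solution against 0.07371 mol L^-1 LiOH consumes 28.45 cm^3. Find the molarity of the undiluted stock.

1.58 M

n(LiOH) = 0.07371 x 0.02845 = 0.002097 mol.
n(HClO4) in the aliquot = 0.002097 mol.
[diluted HClO4] = 0.002097 / 0.02244 = 0.09345 M.
Dilution factor = 100.0/5.920 = 16.89, so [stock] = 0.09345 x 16.89 = 1.58 M.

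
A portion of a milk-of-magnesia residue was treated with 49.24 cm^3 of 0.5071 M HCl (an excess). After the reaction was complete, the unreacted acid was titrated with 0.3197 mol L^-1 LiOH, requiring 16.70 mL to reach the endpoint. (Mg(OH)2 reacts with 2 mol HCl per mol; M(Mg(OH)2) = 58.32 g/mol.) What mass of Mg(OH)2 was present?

Total n(HCl) added = 0.5071 x 0.04924 = 0.02497 mol.
n(LiOH) used = 0.3197 x 0.01670 = 0.005339 mol, which equals the excess n(HCl).
So n(HCl) consumed by the sample = 0.02497 - 0.005339 = 0.01963 mol.
n(Mg(OH)2) = 0.01963 / 2 = 0.009815 mol.
mass = 0.009815 mol x 58.32 g/mol = 0.572 g.

0.572 g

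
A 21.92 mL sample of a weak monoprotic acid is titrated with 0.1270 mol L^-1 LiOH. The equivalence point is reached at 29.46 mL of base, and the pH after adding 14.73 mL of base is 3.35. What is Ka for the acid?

4.5 x 10^-4

14.73 mL is half of the equivalence volume, so this is the half-equivalence point where [HA] = [A^-].
At half-equivalence pH = pKa, so pKa = 3.35.
Ka = 10^(-3.35) = 4.5 x 10^-4.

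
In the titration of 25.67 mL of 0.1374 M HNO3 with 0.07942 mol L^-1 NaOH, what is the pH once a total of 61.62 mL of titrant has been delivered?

12.19

n(acid) = 0.1374 x 0.02567 = 0.003527 mol; n(NaOH) added = 0.07942 x 0.06162 = 0.004894 mol.
Base is in excess by 0.004894 - 0.003527 = 0.001367 mol in a total volume of 0.08729 L.
[OH^-] = 0.001367/0.08729 = 0.01566 M, so pOH = 1.81 and pH = 14.00 - 1.81 = 12.19.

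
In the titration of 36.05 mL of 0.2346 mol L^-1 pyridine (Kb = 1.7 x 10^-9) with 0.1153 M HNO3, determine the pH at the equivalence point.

n(C5H5N) = 0.2346 x 0.03605 = 0.008457 mol; V(HNO3) at equivalence = 0.008457/0.1153 = 0.07335 L.
At equivalence the base is fully converted to C5H5NH+; total volume = 0.1094 L, so [C5H5NH+] = 0.008457/0.1094 = 0.07731 M.
Ka(C5H5NH+) = Kw/Kb = 1.0e-14 / 1.7 x 10^-9 = 5.88e-6.
[H^+] = sqrt(Ka x [C5H5NH+]) = sqrt(5.88e-6 x 0.07731) = 0.000674 M.
pH = -log(0.000674) = 3.17.

3.17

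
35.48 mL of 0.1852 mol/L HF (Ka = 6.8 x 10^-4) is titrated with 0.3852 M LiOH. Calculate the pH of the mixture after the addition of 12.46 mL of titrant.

3.60

Initial n(HF) = 0.1852 x 0.03548 = 0.006571 mol.
n(LiOH) added = 0.3852 x 0.01246 = 0.004800 mol, converting that many moles of HF to F-.
Remaining n(HF) = 0.001771 mol; n(F-) = 0.004800 mol.
By Henderson-Hasselbalch, pH = pKa + log([A^-]/[HA]) = 3.17 + log(0.004800/0.001771) = 3.17 + (+0.43) = 3.60.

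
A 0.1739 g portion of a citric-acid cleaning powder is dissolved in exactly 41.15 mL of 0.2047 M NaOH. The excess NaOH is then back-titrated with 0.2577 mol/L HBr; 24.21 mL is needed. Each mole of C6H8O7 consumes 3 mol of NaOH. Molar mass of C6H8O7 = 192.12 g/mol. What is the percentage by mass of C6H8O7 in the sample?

80.4%

Total n(NaOH) added = 0.2047 x 0.04115 = 0.008423 mol.
n(HBr) used = 0.2577 x 0.02421 = 0.006239 mol, which equals the excess n(NaOH).
So n(NaOH) consumed by the sample = 0.008423 - 0.006239 = 0.002184 mol.
n(C6H8O7) = 0.002184 / 3 = 0.0007282 mol.
mass C6H8O7 = 0.0007282 x 192.12 = 0.1399 g, so %C6H8O7 = 0.1399/0.1739 x 100 = 80.4%.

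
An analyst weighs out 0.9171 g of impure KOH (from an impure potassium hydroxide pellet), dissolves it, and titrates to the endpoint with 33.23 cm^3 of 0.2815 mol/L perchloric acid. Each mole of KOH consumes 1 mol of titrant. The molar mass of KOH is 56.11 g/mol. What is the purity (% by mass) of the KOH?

57.2%

n(HClO4) = 0.2815 x 0.03323 = 0.009354 mol.
n(KOH) = 0.009354 / 1 = 0.009354 mol.
mass of KOH = 0.009354 x 56.11 = 0.5249 g.
% purity = 0.5249 / 0.9171 x 100 = 57.2%.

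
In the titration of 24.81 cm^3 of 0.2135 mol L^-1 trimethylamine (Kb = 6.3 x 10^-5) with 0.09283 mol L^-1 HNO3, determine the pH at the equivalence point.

5.49

n((CH3)3N) = 0.2135 x 0.02481 = 0.005297 mol; V(HNO3) at equivalence = 0.005297/0.09283 = 0.05706 L.
At equivalence the base is fully converted to (CH3)3NH+; total volume = 0.08187 L, so [(CH3)3NH+] = 0.005297/0.08187 = 0.06470 M.
Ka((CH3)3NH+) = Kw/Kb = 1.0e-14 / 6.3 x 10^-5 = 1.59e-10.
[H^+] = sqrt(Ka x [(CH3)3NH+]) = sqrt(1.59e-10 x 0.06470) = 3.20e-6 M.
pH = -log(3.20e-6) = 5.49.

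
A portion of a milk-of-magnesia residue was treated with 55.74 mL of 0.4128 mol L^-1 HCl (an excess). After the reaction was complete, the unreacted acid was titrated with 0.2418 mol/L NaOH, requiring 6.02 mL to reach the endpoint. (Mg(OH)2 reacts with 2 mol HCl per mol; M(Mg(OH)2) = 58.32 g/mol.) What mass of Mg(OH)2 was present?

Total n(HCl) added = 0.4128 x 0.05574 = 0.02301 mol.
n(NaOH) used = 0.2418 x 0.006020 = 0.001456 mol, which equals the excess n(HCl).
So n(HCl) consumed by the sample = 0.02301 - 0.001456 = 0.02155 mol.
n(Mg(OH)2) = 0.02155 / 2 = 0.01078 mol.
mass = 0.01078 mol x 58.32 g/mol = 0.629 g.

0.629 g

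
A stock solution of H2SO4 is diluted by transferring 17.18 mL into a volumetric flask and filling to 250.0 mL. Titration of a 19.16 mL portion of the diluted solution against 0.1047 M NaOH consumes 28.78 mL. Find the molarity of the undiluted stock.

1.14 M

n(NaOH) = 0.1047 x 0.02878 = 0.003013 mol.
n(H2SO4) in the aliquot = 0.003013 x 1/2 = 0.001507 mol.
[diluted H2SO4] = 0.001507 / 0.01916 = 0.07863 M.
Dilution factor = 250.0/17.18 = 14.55, so [stock] = 0.07863 x 14.55 = 1.14 M.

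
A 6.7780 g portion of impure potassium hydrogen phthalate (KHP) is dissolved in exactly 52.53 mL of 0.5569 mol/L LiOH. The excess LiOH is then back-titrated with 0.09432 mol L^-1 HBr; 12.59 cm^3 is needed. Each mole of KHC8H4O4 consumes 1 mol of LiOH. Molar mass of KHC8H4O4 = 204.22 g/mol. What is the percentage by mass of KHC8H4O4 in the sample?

Total n(LiOH) added = 0.5569 x 0.05253 = 0.02925 mol.
n(HBr) used = 0.09432 x 0.01259 = 0.001187 mol, which equals the excess n(LiOH).
So n(LiOH) consumed by the sample = 0.02925 - 0.001187 = 0.02807 mol.
n(KHC8H4O4) = 0.02807 / 1 = 0.02807 mol.
mass KHC8H4O4 = 0.02807 x 204.22 = 5.732 g, so %KHC8H4O4 = 5.732/6.7780 x 100 = 84.6%.

84.6%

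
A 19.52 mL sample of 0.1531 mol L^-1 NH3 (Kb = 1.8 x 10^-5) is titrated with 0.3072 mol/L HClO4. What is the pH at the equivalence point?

n(NH3) = 0.1531 x 0.01952 = 0.002989 mol; V(HClO4) at equivalence = 0.002989/0.3072 = 0.009728 L.
At equivalence the base is fully converted to NH4+; total volume = 0.02925 L, so [NH4+] = 0.002989/0.02925 = 0.1022 M.
Ka(NH4+) = Kw/Kb = 1.0e-14 / 1.8 x 10^-5 = 5.56e-10.
[H^+] = sqrt(Ka x [NH4+]) = sqrt(5.56e-10 x 0.1022) = 7.53e-6 M.
pH = -log(7.53e-6) = 5.12.

5.12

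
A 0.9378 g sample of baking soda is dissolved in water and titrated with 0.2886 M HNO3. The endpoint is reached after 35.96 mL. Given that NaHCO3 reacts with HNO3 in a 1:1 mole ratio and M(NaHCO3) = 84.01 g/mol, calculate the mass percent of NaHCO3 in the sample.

n(HNO3) = 0.2886 x 0.03596 = 0.01038 mol.
n(NaHCO3) = 0.01038 / 1 = 0.01038 mol.
mass of NaHCO3 = 0.01038 x 84.01 = 0.8719 g.
% purity = 0.8719 / 0.9378 x 100 = 93.0%.

93.0%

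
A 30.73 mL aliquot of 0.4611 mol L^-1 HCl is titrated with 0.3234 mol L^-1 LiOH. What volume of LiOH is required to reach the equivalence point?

43.8 mL

n(HCl) = 0.4611 mol/L x 0.03073 L = 0.01417 mol.
At equivalence n(LiOH) = n(HCl) = 0.01417 mol.
V(LiOH) = 0.01417 / 0.3234 = 0.04381 L = 43.8 mL.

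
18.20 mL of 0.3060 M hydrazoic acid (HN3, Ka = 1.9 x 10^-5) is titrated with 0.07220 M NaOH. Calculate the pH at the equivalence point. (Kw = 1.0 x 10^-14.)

8.74

n(HN3) = 0.3060 x 0.01820 = 0.005569 mol; V(NaOH) at equivalence = 0.005569/0.07220 = 0.07714 L.
At equivalence all the acid is converted to N3-; total volume = 0.01820 + 0.07714 = 0.09534 L, so [N3-] = 0.005569/0.09534 = 0.05842 M.
Kb = Kw/Ka = 1.0e-14 / 1.9 x 10^-5 = 5.26e-10.
[OH^-] = sqrt(Kb x [N3-]) = sqrt(5.26e-10 x 0.05842) = 5.54e-6 M.
pOH = 5.26, so pH = 14.00 - 5.26 = 8.74.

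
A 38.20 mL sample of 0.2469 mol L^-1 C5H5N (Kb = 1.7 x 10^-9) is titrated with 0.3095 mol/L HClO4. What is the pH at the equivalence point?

n(C5H5N) = 0.2469 x 0.03820 = 0.009432 mol; V(HClO4) at equivalence = 0.009432/0.3095 = 0.03047 L.
At equivalence the base is fully converted to C5H5NH+; total volume = 0.06867 L, so [C5H5NH+] = 0.009432/0.06867 = 0.1373 M.
Ka(C5H5NH+) = Kw/Kb = 1.0e-14 / 1.7 x 10^-9 = 5.88e-6.
[H^+] = sqrt(Ka x [C5H5NH+]) = sqrt(5.88e-6 x 0.1373) = 0.000899 M.
pH = -log(0.000899) = 3.05.

3.05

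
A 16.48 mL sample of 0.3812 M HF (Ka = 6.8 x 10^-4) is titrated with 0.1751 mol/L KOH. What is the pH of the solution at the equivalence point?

n(HF) = 0.3812 x 0.01648 = 0.006282 mol; V(KOH) at equivalence = 0.006282/0.1751 = 0.03588 L.
At equivalence all the acid is converted to F-; total volume = 0.01648 + 0.03588 = 0.05236 L, so [F-] = 0.006282/0.05236 = 0.1200 M.
Kb = Kw/Ka = 1.0e-14 / 6.8 x 10^-4 = 1.47e-11.
[OH^-] = sqrt(Kb x [F-]) = sqrt(1.47e-11 x 0.1200) = 1.33e-6 M.
pOH = 5.88, so pH = 14.00 - 5.88 = 8.12.

8.12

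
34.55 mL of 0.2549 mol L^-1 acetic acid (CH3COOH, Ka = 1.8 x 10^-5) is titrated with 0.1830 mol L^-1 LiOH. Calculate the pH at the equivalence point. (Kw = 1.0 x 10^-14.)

n(CH3COOH) = 0.2549 x 0.03455 = 0.008807 mol; V(LiOH) at equivalence = 0.008807/0.1830 = 0.04812 L.
At equivalence all the acid is converted to CH3COO-; total volume = 0.03455 + 0.04812 = 0.08267 L, so [CH3COO-] = 0.008807/0.08267 = 0.1065 M.
Kb = Kw/Ka = 1.0e-14 / 1.8 x 10^-5 = 5.56e-10.
[OH^-] = sqrt(Kb x [CH3COO-]) = sqrt(5.56e-10 x 0.1065) = 7.69e-6 M.
pOH = 5.11, so pH = 14.00 - 5.11 = 8.89.

8.89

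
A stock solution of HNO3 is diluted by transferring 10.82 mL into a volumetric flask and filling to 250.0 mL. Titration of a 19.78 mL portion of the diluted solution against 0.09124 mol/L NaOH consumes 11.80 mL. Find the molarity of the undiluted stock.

1.26 M

n(NaOH) = 0.09124 x 0.01180 = 0.001077 mol.
n(HNO3) in the aliquot = 0.001077 mol.
[diluted HNO3] = 0.001077 / 0.01978 = 0.05443 M.
Dilution factor = 250.0/10.82 = 23.11, so [stock] = 0.05443 x 23.11 = 1.26 M.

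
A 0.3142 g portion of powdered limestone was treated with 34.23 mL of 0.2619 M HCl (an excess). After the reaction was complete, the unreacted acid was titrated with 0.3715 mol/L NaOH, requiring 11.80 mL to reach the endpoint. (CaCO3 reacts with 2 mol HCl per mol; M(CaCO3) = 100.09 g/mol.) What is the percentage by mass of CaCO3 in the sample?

Total n(HCl) added = 0.2619 x 0.03423 = 0.008965 mol.
n(NaOH) used = 0.3715 x 0.01180 = 0.004384 mol, which equals the excess n(HCl).
So n(HCl) consumed by the sample = 0.008965 - 0.004384 = 0.004581 mol.
n(CaCO3) = 0.004581 / 2 = 0.002291 mol.
mass CaCO3 = 0.002291 x 100.09 = 0.2293 g, so %CaCO3 = 0.2293/0.3142 x 100 = 73.0%.

73.0%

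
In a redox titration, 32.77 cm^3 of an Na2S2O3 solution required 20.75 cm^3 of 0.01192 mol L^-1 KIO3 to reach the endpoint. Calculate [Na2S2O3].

n(KIO3) = 0.01192 x 0.02075 = 0.0002473 mol.
From the balanced equation, 1 mol KIO3 reacts with 6 mol Na2S2O3, so n(Na2S2O3) = 0.0002473 x 6/1 = 0.001484 mol.
[Na2S2O3] = 0.001484 / 0.03277 L = 0.0453 M.

0.0453 M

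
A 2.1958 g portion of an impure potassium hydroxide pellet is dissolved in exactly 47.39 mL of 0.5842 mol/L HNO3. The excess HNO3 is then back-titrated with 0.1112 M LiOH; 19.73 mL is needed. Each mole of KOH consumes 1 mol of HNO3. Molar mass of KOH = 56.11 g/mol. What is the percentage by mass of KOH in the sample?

Total n(HNO3) added = 0.5842 x 0.04739 = 0.02769 mol.
n(LiOH) used = 0.1112 x 0.01973 = 0.002194 mol, which equals the excess n(HNO3).
So n(HNO3) consumed by the sample = 0.02769 - 0.002194 = 0.02549 mol.
n(KOH) = 0.02549 / 1 = 0.02549 mol.
mass KOH = 0.02549 x 56.11 = 1.430 g, so %KOH = 1.430/2.1958 x 100 = 65.1%.

65.1%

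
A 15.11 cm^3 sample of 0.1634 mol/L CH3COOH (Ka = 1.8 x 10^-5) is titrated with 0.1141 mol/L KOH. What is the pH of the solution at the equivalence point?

n(CH3COOH) = 0.1634 x 0.01511 = 0.002469 mol; V(KOH) at equivalence = 0.002469/0.1141 = 0.02164 L.
At equivalence all the acid is converted to CH3COO-; total volume = 0.01511 + 0.02164 = 0.03675 L, so [CH3COO-] = 0.002469/0.03675 = 0.06719 M.
Kb = Kw/Ka = 1.0e-14 / 1.8 x 10^-5 = 5.56e-10.
[OH^-] = sqrt(Kb x [CH3COO-]) = sqrt(5.56e-10 x 0.06719) = 6.11e-6 M.
pOH = 5.21, so pH = 14.00 - 5.21 = 8.79.

8.79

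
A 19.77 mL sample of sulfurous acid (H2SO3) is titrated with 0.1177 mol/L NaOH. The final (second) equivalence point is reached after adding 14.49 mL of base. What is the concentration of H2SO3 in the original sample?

0.0431 M

n(NaOH) = 0.1177 x 0.01449 = 0.001705 mol.
At the final (second) equivalence point, 2 mol OH^- react per mol H2SO3, so n(H2SO3) = 0.001705 / 2 = 0.0008527 mol.
[H2SO3] = 0.0008527 / 0.01977 L = 0.0431 M.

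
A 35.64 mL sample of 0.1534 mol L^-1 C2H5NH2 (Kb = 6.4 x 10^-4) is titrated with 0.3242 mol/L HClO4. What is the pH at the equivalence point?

n(C2H5NH2) = 0.1534 x 0.03564 = 0.005467 mol; V(HClO4) at equivalence = 0.005467/0.3242 = 0.01686 L.
At equivalence the base is fully converted to C2H5NH3+; total volume = 0.05250 L, so [C2H5NH3+] = 0.005467/0.05250 = 0.1041 M.
Ka(C2H5NH3+) = Kw/Kb = 1.0e-14 / 6.4 x 10^-4 = 1.56e-11.
[H^+] = sqrt(Ka x [C2H5NH3+]) = sqrt(1.56e-11 x 0.1041) = 1.28e-6 M.
pH = -log(1.28e-6) = 5.89.

5.89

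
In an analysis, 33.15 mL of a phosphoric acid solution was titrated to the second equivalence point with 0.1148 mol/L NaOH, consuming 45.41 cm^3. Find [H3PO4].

n(NaOH) = 0.1148 x 0.04541 = 0.005213 mol.
At the second equivalence point, 2 mol OH^- react per mol H3PO4, so n(H3PO4) = 0.005213 / 2 = 0.002607 mol.
[H3PO4] = 0.002607 / 0.03315 L = 0.0786 M.

0.0786 M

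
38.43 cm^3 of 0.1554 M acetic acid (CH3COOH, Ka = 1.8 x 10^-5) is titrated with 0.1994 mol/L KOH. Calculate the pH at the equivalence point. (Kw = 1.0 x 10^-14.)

8.84

n(CH3COOH) = 0.1554 x 0.03843 = 0.005972 mol; V(KOH) at equivalence = 0.005972/0.1994 = 0.02995 L.
At equivalence all the acid is converted to CH3COO-; total volume = 0.03843 + 0.02995 = 0.06838 L, so [CH3COO-] = 0.005972/0.06838 = 0.08734 M.
Kb = Kw/Ka = 1.0e-14 / 1.8 x 10^-5 = 5.56e-10.
[OH^-] = sqrt(Kb x [CH3COO-]) = sqrt(5.56e-10 x 0.08734) = 6.97e-6 M.
pOH = 5.16, so pH = 14.00 - 5.16 = 8.84.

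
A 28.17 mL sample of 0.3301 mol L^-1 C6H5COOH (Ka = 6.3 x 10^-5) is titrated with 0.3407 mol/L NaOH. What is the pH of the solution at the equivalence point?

n(C6H5COOH) = 0.3301 x 0.02817 = 0.009299 mol; V(NaOH) at equivalence = 0.009299/0.3407 = 0.02729 L.
At equivalence all the acid is converted to C6H5COO-; total volume = 0.02817 + 0.02729 = 0.05546 L, so [C6H5COO-] = 0.009299/0.05546 = 0.1677 M.
Kb = Kw/Ka = 1.0e-14 / 6.3 x 10^-5 = 1.59e-10.
[OH^-] = sqrt(Kb x [C6H5COO-]) = sqrt(1.59e-10 x 0.1677) = 5.16e-6 M.
pOH = 5.29, so pH = 14.00 - 5.29 = 8.71.

8.71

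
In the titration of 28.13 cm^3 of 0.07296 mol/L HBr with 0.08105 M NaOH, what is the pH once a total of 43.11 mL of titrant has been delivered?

n(acid) = 0.07296 x 0.02813 = 0.002052 mol; n(NaOH) added = 0.08105 x 0.04311 = 0.003494 mol.
Base is in excess by 0.003494 - 0.002052 = 0.001442 mol in a total volume of 0.07124 L.
[OH^-] = 0.001442/0.07124 = 0.02024 M, so pOH = 1.69 and pH = 14.00 - 1.69 = 12.31.

12.31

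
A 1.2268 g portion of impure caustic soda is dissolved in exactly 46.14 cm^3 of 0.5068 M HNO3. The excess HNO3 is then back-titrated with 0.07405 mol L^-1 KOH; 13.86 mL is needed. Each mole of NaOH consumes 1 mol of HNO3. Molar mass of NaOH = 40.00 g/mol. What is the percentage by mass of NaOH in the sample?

72.9%

Total n(HNO3) added = 0.5068 x 0.04614 = 0.02338 mol.
n(KOH) used = 0.07405 x 0.01386 = 0.001026 mol, which equals the excess n(HNO3).
So n(HNO3) consumed by the sample = 0.02338 - 0.001026 = 0.02236 mol.
n(NaOH) = 0.02236 / 1 = 0.02236 mol.
mass NaOH = 0.02236 x 40.00 = 0.8943 g, so %NaOH = 0.8943/1.2268 x 100 = 72.9%.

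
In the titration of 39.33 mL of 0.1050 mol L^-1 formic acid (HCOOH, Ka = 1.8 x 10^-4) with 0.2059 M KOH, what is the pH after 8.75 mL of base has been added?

3.63

Initial n(HCOOH) = 0.1050 x 0.03933 = 0.004130 mol.
n(KOH) added = 0.2059 x 0.008750 = 0.001802 mol, converting that many moles of HCOOH to HCOO-.
Remaining n(HCOOH) = 0.002328 mol; n(HCOO-) = 0.001802 mol.
By Henderson-Hasselbalch, pH = pKa + log([A^-]/[HA]) = 3.74 + log(0.001802/0.002328) = 3.74 + (-0.11) = 3.63.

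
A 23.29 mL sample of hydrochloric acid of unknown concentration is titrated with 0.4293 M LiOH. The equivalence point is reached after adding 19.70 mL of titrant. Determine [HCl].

0.363 M

n(LiOH) delivered = 0.4293 x 0.01970 = 0.008457 mol.
For a 1:1 reaction, n(HCl) = 0.008457 mol.
[HCl] = 0.008457 mol / 0.02329 L = 0.363 M.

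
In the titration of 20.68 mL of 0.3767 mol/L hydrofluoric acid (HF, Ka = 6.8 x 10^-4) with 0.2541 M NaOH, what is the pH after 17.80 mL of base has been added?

Initial n(HF) = 0.3767 x 0.02068 = 0.007790 mol.
n(NaOH) added = 0.2541 x 0.01780 = 0.004523 mol, converting that many moles of HF to F-.
Remaining n(HF) = 0.003267 mol; n(F-) = 0.004523 mol.
By Henderson-Hasselbalch, pH = pKa + log([A^-]/[HA]) = 3.17 + log(0.004523/0.003267) = 3.17 + (+0.14) = 3.31.

3.31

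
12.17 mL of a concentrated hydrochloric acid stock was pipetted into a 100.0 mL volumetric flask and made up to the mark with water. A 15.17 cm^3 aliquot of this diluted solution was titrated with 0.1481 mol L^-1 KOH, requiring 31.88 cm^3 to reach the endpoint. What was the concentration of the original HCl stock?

2.56 M

n(KOH) = 0.1481 x 0.03188 = 0.004721 mol.
n(HCl) in the aliquot = 0.004721 mol.
[diluted HCl] = 0.004721 / 0.01517 = 0.3112 M.
Dilution factor = 100.0/12.17 = 8.217, so [stock] = 0.3112 x 8.217 = 2.56 M.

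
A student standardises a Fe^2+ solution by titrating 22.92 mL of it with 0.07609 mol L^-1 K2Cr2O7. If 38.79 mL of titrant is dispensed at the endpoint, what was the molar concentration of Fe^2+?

0.773 M

n(K2Cr2O7) = 0.07609 x 0.03879 = 0.002952 mol.
From the balanced equation, 1 mol K2Cr2O7 reacts with 6 mol Fe^2+, so n(Fe^2+) = 0.002952 x 6/1 = 0.01771 mol.
[Fe^2+] = 0.01771 / 0.02292 L = 0.773 M.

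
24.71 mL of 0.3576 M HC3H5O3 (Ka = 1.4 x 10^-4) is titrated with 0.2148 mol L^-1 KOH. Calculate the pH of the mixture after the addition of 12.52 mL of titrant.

3.49

Initial n(HC3H5O3) = 0.3576 x 0.02471 = 0.008836 mol.
n(KOH) added = 0.2148 x 0.01252 = 0.002689 mol, converting that many moles of HC3H5O3 to C3H5O3-.
Remaining n(HC3H5O3) = 0.006147 mol; n(C3H5O3-) = 0.002689 mol.
By Henderson-Hasselbalch, pH = pKa + log([A^-]/[HA]) = 3.85 + log(0.002689/0.006147) = 3.85 + (-0.36) = 3.49.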